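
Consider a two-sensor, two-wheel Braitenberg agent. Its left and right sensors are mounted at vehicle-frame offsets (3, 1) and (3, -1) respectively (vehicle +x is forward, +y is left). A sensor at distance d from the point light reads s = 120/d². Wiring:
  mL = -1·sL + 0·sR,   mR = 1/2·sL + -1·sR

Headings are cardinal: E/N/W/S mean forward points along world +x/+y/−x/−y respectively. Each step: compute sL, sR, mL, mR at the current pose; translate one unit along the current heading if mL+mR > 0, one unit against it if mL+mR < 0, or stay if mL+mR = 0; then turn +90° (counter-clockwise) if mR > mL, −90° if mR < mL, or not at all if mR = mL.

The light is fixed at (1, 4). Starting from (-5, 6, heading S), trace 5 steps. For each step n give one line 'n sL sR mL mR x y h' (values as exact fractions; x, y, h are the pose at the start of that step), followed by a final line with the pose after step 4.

n=0: pose=(-5,6,S); sL=60/13, sR=12/5; mL=-60/13, mR=-6/65; mL+mR=-306/65 → advance -1; mR−mL=294/65 → turn +1·90°
n=1: pose=(-5,7,E); sL=24/5, sR=120/13; mL=-24/5, mR=-444/65; mL+mR=-756/65 → advance -1; mR−mL=-132/65 → turn -1·90°
n=2: pose=(-6,7,S); sL=10/3, sR=15/8; mL=-10/3, mR=-5/24; mL+mR=-85/24 → advance -1; mR−mL=25/8 → turn +1·90°
n=3: pose=(-6,8,E); sL=120/41, sR=24/5; mL=-120/41, mR=-684/205; mL+mR=-1284/205 → advance -1; mR−mL=-84/205 → turn -1·90°
n=4: pose=(-7,8,S); sL=12/5, sR=60/41; mL=-12/5, mR=-54/205; mL+mR=-546/205 → advance -1; mR−mL=438/205 → turn +1·90°

0 60/13 12/5 -60/13 -6/65 -5 6 S
1 24/5 120/13 -24/5 -444/65 -5 7 E
2 10/3 15/8 -10/3 -5/24 -6 7 S
3 120/41 24/5 -120/41 -684/205 -6 8 E
4 12/5 60/41 -12/5 -54/205 -7 8 S
final -7 9 E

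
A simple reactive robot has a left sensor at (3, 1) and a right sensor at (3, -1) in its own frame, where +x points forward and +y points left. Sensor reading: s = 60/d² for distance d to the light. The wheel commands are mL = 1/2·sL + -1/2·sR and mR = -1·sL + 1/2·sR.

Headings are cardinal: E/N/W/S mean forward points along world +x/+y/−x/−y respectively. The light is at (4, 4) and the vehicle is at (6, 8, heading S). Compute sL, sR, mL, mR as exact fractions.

6 30 -12 9

left sensor world pos  = (7, 5); dL² = 10
right sensor world pos = (5, 5); dR² = 2
sL = 60/10 = 6
sR = 60/2 = 30
mL = 1/2·sL + -1/2·sR = -12
mR = -1·sL + 1/2·sR = 9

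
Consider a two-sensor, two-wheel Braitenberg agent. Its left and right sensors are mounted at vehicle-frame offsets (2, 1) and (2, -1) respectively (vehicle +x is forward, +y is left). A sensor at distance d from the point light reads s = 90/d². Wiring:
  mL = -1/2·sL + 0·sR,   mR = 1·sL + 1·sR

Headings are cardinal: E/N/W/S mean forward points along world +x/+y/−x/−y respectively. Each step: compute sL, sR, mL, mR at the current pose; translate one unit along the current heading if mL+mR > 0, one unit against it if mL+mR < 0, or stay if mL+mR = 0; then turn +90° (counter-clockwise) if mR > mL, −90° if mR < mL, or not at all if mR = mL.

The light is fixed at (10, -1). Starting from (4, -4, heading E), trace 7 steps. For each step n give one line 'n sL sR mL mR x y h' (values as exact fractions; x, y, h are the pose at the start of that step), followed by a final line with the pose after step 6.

0 9/2 45/16 -9/4 117/16 4 -4 E
1 90/37 90/17 -45/37 4860/629 5 -4 N
2 45/29 9/5 -45/58 486/145 5 -3 W
3 90/41 18/13 -45/41 1908/533 4 -3 S
4 9/2 45/16 -9/4 117/16 4 -4 E
5 90/37 90/17 -45/37 4860/629 5 -4 N
6 45/29 9/5 -45/58 486/145 5 -3 W
final 4 -3 S

n=0: pose=(4,-4,E); sL=9/2, sR=45/16; mL=-9/4, mR=117/16; mL+mR=81/16 → advance +1; mR−mL=153/16 → turn +1·90°
n=1: pose=(5,-4,N); sL=90/37, sR=90/17; mL=-45/37, mR=4860/629; mL+mR=4095/629 → advance +1; mR−mL=5625/629 → turn +1·90°
n=2: pose=(5,-3,W); sL=45/29, sR=9/5; mL=-45/58, mR=486/145; mL+mR=747/290 → advance +1; mR−mL=1197/290 → turn +1·90°
n=3: pose=(4,-3,S); sL=90/41, sR=18/13; mL=-45/41, mR=1908/533; mL+mR=1323/533 → advance +1; mR−mL=2493/533 → turn +1·90°
n=4: pose=(4,-4,E); sL=9/2, sR=45/16; mL=-9/4, mR=117/16; mL+mR=81/16 → advance +1; mR−mL=153/16 → turn +1·90°
n=5: pose=(5,-4,N); sL=90/37, sR=90/17; mL=-45/37, mR=4860/629; mL+mR=4095/629 → advance +1; mR−mL=5625/629 → turn +1·90°
n=6: pose=(5,-3,W); sL=45/29, sR=9/5; mL=-45/58, mR=486/145; mL+mR=747/290 → advance +1; mR−mL=1197/290 → turn +1·90°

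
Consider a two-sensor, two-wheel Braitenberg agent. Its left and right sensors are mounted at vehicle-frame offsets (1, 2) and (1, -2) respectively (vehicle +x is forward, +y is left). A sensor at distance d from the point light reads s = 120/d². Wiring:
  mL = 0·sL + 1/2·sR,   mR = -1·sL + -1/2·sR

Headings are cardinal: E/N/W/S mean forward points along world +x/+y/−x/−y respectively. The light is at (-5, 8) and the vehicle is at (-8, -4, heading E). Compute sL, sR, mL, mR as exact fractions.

15/13 3/5 3/10 -189/130

left sensor world pos  = (-7, -2); dL² = 104
right sensor world pos = (-7, -6); dR² = 200
sL = 120/104 = 15/13
sR = 120/200 = 3/5
mL = 0·sL + 1/2·sR = 3/10
mR = -1·sL + -1/2·sR = -189/130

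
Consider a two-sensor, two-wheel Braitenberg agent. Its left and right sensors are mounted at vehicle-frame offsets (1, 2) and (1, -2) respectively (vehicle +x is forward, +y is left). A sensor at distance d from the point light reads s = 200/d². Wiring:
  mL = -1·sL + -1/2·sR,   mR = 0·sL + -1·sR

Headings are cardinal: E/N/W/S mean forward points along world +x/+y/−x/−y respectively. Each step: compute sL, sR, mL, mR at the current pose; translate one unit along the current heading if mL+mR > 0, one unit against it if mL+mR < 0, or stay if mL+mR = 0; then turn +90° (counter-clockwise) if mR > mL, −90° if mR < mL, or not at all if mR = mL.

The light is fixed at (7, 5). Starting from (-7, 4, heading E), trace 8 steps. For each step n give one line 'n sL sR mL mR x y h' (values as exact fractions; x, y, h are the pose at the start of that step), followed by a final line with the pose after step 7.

n=0: pose=(-7,4,E); sL=20/17, sR=100/89; mL=-2630/1513, mR=-100/89; mL+mR=-4330/1513 → advance -1; mR−mL=930/1513 → turn +1·90°
n=1: pose=(-8,4,N); sL=200/289, sR=200/169; mL=-62700/48841, mR=-200/169; mL+mR=-120500/48841 → advance -1; mR−mL=4900/48841 → turn +1·90°
n=2: pose=(-8,3,W); sL=25/34, sR=25/32; mL=-1225/1088, mR=-25/32; mL+mR=-2075/1088 → advance -1; mR−mL=375/1088 → turn +1·90°
n=3: pose=(-7,3,S); sL=200/153, sR=40/53; mL=-13660/8109, mR=-40/53; mL+mR=-19780/8109 → advance -1; mR−mL=7540/8109 → turn +1·90°
n=4: pose=(-7,4,E); sL=20/17, sR=100/89; mL=-2630/1513, mR=-100/89; mL+mR=-4330/1513 → advance -1; mR−mL=930/1513 → turn +1·90°
n=5: pose=(-8,4,N); sL=200/289, sR=200/169; mL=-62700/48841, mR=-200/169; mL+mR=-120500/48841 → advance -1; mR−mL=4900/48841 → turn +1·90°
n=6: pose=(-8,3,W); sL=25/34, sR=25/32; mL=-1225/1088, mR=-25/32; mL+mR=-2075/1088 → advance -1; mR−mL=375/1088 → turn +1·90°
n=7: pose=(-7,3,S); sL=200/153, sR=40/53; mL=-13660/8109, mR=-40/53; mL+mR=-19780/8109 → advance -1; mR−mL=7540/8109 → turn +1·90°

0 20/17 100/89 -2630/1513 -100/89 -7 4 E
1 200/289 200/169 -62700/48841 -200/169 -8 4 N
2 25/34 25/32 -1225/1088 -25/32 -8 3 W
3 200/153 40/53 -13660/8109 -40/53 -7 3 S
4 20/17 100/89 -2630/1513 -100/89 -7 4 E
5 200/289 200/169 -62700/48841 -200/169 -8 4 N
6 25/34 25/32 -1225/1088 -25/32 -8 3 W
7 200/153 40/53 -13660/8109 -40/53 -7 3 S
final -7 4 E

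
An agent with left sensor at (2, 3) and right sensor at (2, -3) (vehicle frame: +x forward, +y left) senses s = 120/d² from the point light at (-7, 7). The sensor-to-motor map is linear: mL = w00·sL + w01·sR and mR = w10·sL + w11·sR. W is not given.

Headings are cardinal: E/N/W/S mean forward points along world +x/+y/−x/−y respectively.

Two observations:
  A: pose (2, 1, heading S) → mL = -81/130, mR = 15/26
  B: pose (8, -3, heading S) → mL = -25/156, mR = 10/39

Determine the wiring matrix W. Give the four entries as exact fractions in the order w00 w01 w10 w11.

obs A: pose=(2,1,S) → sL=15/26, sR=6/5, mL=-81/130, mR=15/26
obs B: pose=(8,-3,S) → sL=10/39, sR=5/12, mL=-25/156, mR=10/39
sensor matrix S = [[15/26, 6/5], [10/39, 5/12]]; det S = -7/104
solve [mL_A; mL_B] = S·[w00; w01] and [mR_A; mR_B] = S·[w10; w11]:
  w00 = 1, w01 = -1, w10 = 1, w11 = 0

1 -1 1 0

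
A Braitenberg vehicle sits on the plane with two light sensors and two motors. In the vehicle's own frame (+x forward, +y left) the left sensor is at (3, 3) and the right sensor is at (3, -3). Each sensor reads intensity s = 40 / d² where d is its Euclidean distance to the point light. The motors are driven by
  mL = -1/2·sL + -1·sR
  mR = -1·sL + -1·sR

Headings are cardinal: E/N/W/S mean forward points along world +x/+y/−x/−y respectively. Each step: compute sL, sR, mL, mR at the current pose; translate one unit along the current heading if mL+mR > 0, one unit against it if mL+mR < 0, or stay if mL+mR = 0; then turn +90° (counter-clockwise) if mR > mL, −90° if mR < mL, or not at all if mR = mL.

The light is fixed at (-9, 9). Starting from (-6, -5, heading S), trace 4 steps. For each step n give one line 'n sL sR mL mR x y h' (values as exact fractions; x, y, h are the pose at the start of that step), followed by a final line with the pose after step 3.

0 8/65 40/289 -3756/18785 -4912/18785 -6 -5 S
1 5/32 2/5 -153/320 -89/160 -6 -4 W
2 40/101 40/149 -7020/15049 -10000/15049 -5 -4 N
3 4/17 20/169 -678/2873 -1016/2873 -5 -5 E
final -6 -5 S

n=0: pose=(-6,-5,S); sL=8/65, sR=40/289; mL=-3756/18785, mR=-4912/18785; mL+mR=-8668/18785 → advance -1; mR−mL=-4/65 → turn -1·90°
n=1: pose=(-6,-4,W); sL=5/32, sR=2/5; mL=-153/320, mR=-89/160; mL+mR=-331/320 → advance -1; mR−mL=-5/64 → turn -1·90°
n=2: pose=(-5,-4,N); sL=40/101, sR=40/149; mL=-7020/15049, mR=-10000/15049; mL+mR=-17020/15049 → advance -1; mR−mL=-20/101 → turn -1·90°
n=3: pose=(-5,-5,E); sL=4/17, sR=20/169; mL=-678/2873, mR=-1016/2873; mL+mR=-1694/2873 → advance -1; mR−mL=-2/17 → turn -1·90°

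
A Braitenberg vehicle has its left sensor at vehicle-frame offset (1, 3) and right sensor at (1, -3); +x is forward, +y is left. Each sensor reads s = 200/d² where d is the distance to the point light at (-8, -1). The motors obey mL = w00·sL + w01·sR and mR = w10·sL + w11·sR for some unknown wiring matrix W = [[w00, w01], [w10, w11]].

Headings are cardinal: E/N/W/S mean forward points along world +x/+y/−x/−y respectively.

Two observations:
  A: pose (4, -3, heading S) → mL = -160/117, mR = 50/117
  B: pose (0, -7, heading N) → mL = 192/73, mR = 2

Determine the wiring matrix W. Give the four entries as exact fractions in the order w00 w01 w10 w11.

1 -1 1/2 0

obs A: pose=(4,-3,S) → sL=100/117, sR=20/9, mL=-160/117, mR=50/117
obs B: pose=(0,-7,N) → sL=4, sR=100/73, mL=192/73, mR=2
sensor matrix S = [[100/117, 20/9], [4, 100/73]]; det S = -65920/8541
solve [mL_A; mL_B] = S·[w00; w01] and [mR_A; mR_B] = S·[w10; w11]:
  w00 = 1, w01 = -1, w10 = 1/2, w11 = 0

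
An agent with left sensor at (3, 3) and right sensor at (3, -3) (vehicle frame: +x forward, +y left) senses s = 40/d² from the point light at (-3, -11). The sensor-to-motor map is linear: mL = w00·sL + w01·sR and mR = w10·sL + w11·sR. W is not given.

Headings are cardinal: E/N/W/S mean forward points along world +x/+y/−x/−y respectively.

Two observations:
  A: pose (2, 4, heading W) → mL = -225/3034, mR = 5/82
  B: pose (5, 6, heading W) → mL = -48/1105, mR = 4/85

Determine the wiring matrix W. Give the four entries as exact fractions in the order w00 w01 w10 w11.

-1/2 1/2 0 1/2

obs A: pose=(2,4,W) → sL=10/37, sR=5/41, mL=-225/3034, mR=5/82
obs B: pose=(5,6,W) → sL=40/221, sR=8/85, mL=-48/1105, mR=4/85
sensor matrix S = [[10/37, 5/41], [40/221, 8/85]]; det S = 1128/335257
solve [mL_A; mL_B] = S·[w00; w01] and [mR_A; mR_B] = S·[w10; w11]:
  w00 = -1/2, w01 = 1/2, w10 = 0, w11 = 1/2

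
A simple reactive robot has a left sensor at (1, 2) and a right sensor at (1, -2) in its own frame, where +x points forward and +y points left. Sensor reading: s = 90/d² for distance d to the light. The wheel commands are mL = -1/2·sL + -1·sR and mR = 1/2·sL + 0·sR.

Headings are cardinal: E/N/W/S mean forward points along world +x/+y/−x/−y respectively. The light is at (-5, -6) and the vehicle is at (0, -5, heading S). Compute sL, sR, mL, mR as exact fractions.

90/49 10 -535/49 45/49

left sensor world pos  = (2, -6); dL² = 49
right sensor world pos = (-2, -6); dR² = 9
sL = 90/49 = 90/49
sR = 90/9 = 10
mL = -1/2·sL + -1·sR = -535/49
mR = 1/2·sL + 0·sR = 45/49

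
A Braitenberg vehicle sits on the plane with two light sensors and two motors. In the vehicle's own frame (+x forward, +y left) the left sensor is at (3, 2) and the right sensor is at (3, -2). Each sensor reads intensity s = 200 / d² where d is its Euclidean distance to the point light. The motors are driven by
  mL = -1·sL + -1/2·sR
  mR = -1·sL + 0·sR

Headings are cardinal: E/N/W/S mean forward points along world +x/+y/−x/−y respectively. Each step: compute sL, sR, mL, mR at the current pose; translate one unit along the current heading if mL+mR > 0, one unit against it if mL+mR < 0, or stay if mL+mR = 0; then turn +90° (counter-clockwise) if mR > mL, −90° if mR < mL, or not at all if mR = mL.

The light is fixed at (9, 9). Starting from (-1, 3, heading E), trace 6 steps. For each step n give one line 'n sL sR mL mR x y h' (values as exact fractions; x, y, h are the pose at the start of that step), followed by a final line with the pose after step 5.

n=0: pose=(-1,3,E); sL=40/13, sR=200/113; mL=-5820/1469, mR=-40/13; mL+mR=-10340/1469 → advance -1; mR−mL=100/113 → turn +1·90°
n=1: pose=(-2,3,N); sL=100/89, sR=20/9; mL=-1790/801, mR=-100/89; mL+mR=-2690/801 → advance -1; mR−mL=10/9 → turn +1·90°
n=2: pose=(-2,2,W); sL=200/277, sR=200/221; mL=-71900/61217, mR=-200/277; mL+mR=-116100/61217 → advance -1; mR−mL=100/221 → turn +1·90°
n=3: pose=(-1,2,S); sL=50/41, sR=50/61; mL=-4075/2501, mR=-50/41; mL+mR=-7125/2501 → advance -1; mR−mL=25/61 → turn +1·90°
n=4: pose=(-1,3,E); sL=40/13, sR=200/113; mL=-5820/1469, mR=-40/13; mL+mR=-10340/1469 → advance -1; mR−mL=100/113 → turn +1·90°
n=5: pose=(-2,3,N); sL=100/89, sR=20/9; mL=-1790/801, mR=-100/89; mL+mR=-2690/801 → advance -1; mR−mL=10/9 → turn +1·90°

0 40/13 200/113 -5820/1469 -40/13 -1 3 E
1 100/89 20/9 -1790/801 -100/89 -2 3 N
2 200/277 200/221 -71900/61217 -200/277 -2 2 W
3 50/41 50/61 -4075/2501 -50/41 -1 2 S
4 40/13 200/113 -5820/1469 -40/13 -1 3 E
5 100/89 20/9 -1790/801 -100/89 -2 3 N
final -2 2 W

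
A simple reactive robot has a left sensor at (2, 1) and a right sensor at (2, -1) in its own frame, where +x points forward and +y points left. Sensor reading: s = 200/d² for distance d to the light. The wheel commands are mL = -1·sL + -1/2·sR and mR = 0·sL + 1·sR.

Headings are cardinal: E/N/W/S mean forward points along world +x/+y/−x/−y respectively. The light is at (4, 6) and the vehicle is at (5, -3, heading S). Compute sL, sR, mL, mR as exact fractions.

left sensor world pos  = (6, -5); dL² = 125
right sensor world pos = (4, -5); dR² = 121
sL = 200/125 = 8/5
sR = 200/121 = 200/121
mL = -1·sL + -1/2·sR = -1468/605
mR = 0·sL + 1·sR = 200/121

8/5 200/121 -1468/605 200/121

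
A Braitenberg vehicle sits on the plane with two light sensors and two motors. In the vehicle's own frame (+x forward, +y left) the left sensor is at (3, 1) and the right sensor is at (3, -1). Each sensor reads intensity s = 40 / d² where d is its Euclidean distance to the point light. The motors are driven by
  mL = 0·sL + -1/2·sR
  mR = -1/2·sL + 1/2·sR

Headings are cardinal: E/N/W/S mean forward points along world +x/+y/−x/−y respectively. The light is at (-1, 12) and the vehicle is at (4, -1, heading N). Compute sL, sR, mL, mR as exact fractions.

10/29 5/17 -5/34 -25/986

left sensor world pos  = (3, 2); dL² = 116
right sensor world pos = (5, 2); dR² = 136
sL = 40/116 = 10/29
sR = 40/136 = 5/17
mL = 0·sL + -1/2·sR = -5/34
mR = -1/2·sL + 1/2·sR = -25/986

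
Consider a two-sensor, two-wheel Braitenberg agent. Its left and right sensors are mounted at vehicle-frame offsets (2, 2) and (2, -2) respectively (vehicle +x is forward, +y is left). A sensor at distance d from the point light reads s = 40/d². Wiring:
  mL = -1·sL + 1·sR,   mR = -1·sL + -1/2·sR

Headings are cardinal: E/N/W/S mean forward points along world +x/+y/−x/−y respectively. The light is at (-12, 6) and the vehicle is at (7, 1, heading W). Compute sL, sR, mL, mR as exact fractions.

20/169 20/149 400/25181 -4670/25181

left sensor world pos  = (5, -1); dL² = 338
right sensor world pos = (5, 3); dR² = 298
sL = 40/338 = 20/169
sR = 40/298 = 20/149
mL = -1·sL + 1·sR = 400/25181
mR = -1·sL + -1/2·sR = -4670/25181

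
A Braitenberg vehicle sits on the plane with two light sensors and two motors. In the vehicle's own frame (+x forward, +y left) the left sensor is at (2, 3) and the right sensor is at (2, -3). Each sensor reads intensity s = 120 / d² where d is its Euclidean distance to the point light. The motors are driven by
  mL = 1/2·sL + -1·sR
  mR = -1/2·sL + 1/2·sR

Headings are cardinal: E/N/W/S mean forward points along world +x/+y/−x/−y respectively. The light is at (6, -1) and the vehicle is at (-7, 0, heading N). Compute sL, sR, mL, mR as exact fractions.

left sensor world pos  = (-10, 2); dL² = 265
right sensor world pos = (-4, 2); dR² = 109
sL = 120/265 = 24/53
sR = 120/109 = 120/109
mL = 1/2·sL + -1·sR = -5052/5777
mR = -1/2·sL + 1/2·sR = 1872/5777

24/53 120/109 -5052/5777 1872/5777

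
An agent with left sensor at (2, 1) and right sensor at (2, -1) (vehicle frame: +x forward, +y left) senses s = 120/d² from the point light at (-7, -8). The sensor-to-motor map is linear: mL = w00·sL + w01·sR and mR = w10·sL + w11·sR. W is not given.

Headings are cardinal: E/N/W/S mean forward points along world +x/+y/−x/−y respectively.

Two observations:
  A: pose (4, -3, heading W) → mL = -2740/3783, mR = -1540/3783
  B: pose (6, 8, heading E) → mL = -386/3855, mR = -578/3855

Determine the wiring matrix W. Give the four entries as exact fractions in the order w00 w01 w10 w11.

-1 1/2 1/2 -1

obs A: pose=(4,-3,W) → sL=120/97, sR=40/39, mL=-2740/3783, mR=-1540/3783
obs B: pose=(6,8,E) → sL=60/257, sR=4/15, mL=-386/3855, mR=-578/3855
sensor matrix S = [[120/97, 40/39], [60/257, 4/15]]; det S = 29312/324077
solve [mL_A; mL_B] = S·[w00; w01] and [mR_A; mR_B] = S·[w10; w11]:
  w00 = -1, w01 = 1/2, w10 = 1/2, w11 = -1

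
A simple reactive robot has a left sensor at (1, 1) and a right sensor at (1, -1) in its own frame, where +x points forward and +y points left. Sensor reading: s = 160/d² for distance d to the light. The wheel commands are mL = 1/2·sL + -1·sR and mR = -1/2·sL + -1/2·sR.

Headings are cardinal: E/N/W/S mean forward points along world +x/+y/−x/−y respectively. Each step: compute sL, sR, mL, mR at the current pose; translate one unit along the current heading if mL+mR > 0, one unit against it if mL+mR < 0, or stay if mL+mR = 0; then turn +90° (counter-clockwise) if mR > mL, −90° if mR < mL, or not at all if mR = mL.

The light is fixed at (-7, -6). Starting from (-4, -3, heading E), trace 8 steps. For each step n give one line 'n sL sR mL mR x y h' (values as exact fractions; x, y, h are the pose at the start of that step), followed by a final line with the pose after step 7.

n=0: pose=(-4,-3,E); sL=5, sR=8; mL=-11/2, mR=-13/2; mL+mR=-12 → advance -1; mR−mL=-1 → turn -1·90°
n=1: pose=(-5,-3,S); sL=160/13, sR=32; mL=-336/13, mR=-288/13; mL+mR=-48 → advance -1; mR−mL=48/13 → turn +1·90°
n=2: pose=(-5,-2,E); sL=80/17, sR=80/9; mL=-1000/153, mR=-1040/153; mL+mR=-40/3 → advance -1; mR−mL=-40/153 → turn -1·90°
n=3: pose=(-6,-2,S); sL=160/13, sR=160/9; mL=-1360/117, mR=-1760/117; mL+mR=-80/3 → advance -1; mR−mL=-400/117 → turn -1·90°
n=4: pose=(-6,-1,W); sL=10, sR=40/9; mL=5/9, mR=-65/9; mL+mR=-20/3 → advance -1; mR−mL=-70/9 → turn -1·90°
n=5: pose=(-5,-1,N); sL=160/37, sR=32/9; mL=-464/333, mR=-1312/333; mL+mR=-16/3 → advance -1; mR−mL=-848/333 → turn -1·90°
n=6: pose=(-5,-2,E); sL=80/17, sR=80/9; mL=-1000/153, mR=-1040/153; mL+mR=-40/3 → advance -1; mR−mL=-40/153 → turn -1·90°
n=7: pose=(-6,-2,S); sL=160/13, sR=160/9; mL=-1360/117, mR=-1760/117; mL+mR=-80/3 → advance -1; mR−mL=-400/117 → turn -1·90°

0 5 8 -11/2 -13/2 -4 -3 E
1 160/13 32 -336/13 -288/13 -5 -3 S
2 80/17 80/9 -1000/153 -1040/153 -5 -2 E
3 160/13 160/9 -1360/117 -1760/117 -6 -2 S
4 10 40/9 5/9 -65/9 -6 -1 W
5 160/37 32/9 -464/333 -1312/333 -5 -1 N
6 80/17 80/9 -1000/153 -1040/153 -5 -2 E
7 160/13 160/9 -1360/117 -1760/117 -6 -2 S
final -6 -1 W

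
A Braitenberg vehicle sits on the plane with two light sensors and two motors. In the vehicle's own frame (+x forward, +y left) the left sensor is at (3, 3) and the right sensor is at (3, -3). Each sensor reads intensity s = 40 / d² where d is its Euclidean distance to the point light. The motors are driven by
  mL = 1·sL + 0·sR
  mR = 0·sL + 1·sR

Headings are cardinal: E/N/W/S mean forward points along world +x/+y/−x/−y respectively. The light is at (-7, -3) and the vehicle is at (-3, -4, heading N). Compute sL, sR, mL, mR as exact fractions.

8 40/53 8 40/53

left sensor world pos  = (-6, -1); dL² = 5
right sensor world pos = (0, -1); dR² = 53
sL = 40/5 = 8
sR = 40/53 = 40/53
mL = 1·sL + 0·sR = 8
mR = 0·sL + 1·sR = 40/53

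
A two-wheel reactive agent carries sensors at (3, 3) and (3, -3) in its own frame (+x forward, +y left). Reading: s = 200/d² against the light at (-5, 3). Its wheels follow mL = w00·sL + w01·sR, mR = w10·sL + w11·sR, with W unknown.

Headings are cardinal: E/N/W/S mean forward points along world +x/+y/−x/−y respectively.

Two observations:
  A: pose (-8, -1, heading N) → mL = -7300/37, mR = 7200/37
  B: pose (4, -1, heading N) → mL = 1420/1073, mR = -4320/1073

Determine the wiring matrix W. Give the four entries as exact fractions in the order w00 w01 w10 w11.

obs A: pose=(-8,-1,N) → sL=200/37, sR=200, mL=-7300/37, mR=7200/37
obs B: pose=(4,-1,N) → sL=200/37, sR=40/29, mL=1420/1073, mR=-4320/1073
sensor matrix S = [[200/37, 200], [200/37, 40/29]]; det S = -1152000/1073
solve [mL_A; mL_B] = S·[w00; w01] and [mR_A; mR_B] = S·[w10; w11]:
  w00 = 1/2, w01 = -1, w10 = -1, w11 = 1

1/2 -1 -1 1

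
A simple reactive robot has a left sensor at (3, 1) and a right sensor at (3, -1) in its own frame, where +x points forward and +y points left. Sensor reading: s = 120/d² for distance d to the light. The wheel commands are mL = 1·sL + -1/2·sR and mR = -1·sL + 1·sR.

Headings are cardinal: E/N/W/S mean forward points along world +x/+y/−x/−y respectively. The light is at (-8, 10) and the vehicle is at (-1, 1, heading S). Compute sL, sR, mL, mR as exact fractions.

15/26 2/3 19/78 7/78

left sensor world pos  = (0, -2); dL² = 208
right sensor world pos = (-2, -2); dR² = 180
sL = 120/208 = 15/26
sR = 120/180 = 2/3
mL = 1·sL + -1/2·sR = 19/78
mR = -1·sL + 1·sR = 7/78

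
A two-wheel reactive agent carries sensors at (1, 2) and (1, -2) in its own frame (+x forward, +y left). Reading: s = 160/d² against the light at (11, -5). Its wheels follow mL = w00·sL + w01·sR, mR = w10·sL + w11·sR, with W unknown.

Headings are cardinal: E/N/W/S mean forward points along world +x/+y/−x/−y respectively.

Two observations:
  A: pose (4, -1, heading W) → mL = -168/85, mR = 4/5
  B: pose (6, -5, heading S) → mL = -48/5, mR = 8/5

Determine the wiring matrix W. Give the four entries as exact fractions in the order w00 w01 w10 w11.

-1/2 -1/2 0 1/2

obs A: pose=(4,-1,W) → sL=40/17, sR=8/5, mL=-168/85, mR=4/5
obs B: pose=(6,-5,S) → sL=16, sR=16/5, mL=-48/5, mR=8/5
sensor matrix S = [[40/17, 8/5], [16, 16/5]]; det S = -1536/85
solve [mL_A; mL_B] = S·[w00; w01] and [mR_A; mR_B] = S·[w10; w11]:
  w00 = -1/2, w01 = -1/2, w10 = 0, w11 = 1/2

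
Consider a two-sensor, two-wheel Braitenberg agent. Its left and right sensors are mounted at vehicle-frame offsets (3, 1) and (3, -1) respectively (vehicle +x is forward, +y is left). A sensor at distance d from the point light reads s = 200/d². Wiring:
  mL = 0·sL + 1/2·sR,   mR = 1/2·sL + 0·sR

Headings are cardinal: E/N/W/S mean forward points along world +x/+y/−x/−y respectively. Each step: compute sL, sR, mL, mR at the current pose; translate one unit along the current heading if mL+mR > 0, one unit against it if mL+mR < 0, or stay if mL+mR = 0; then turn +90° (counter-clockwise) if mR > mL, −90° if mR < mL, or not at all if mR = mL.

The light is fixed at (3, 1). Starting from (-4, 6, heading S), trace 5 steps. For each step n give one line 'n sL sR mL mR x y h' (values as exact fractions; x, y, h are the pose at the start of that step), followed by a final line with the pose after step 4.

0 5 50/17 25/17 5/2 -4 6 S
1 200/41 8 4 100/41 -4 5 E
2 100/13 4 2 50/13 -3 5 S
3 8 200/13 100/13 4 -3 4 E
4 25/2 50/9 25/9 25/4 -2 4 S
final -2 3 E

n=0: pose=(-4,6,S); sL=5, sR=50/17; mL=25/17, mR=5/2; mL+mR=135/34 → advance +1; mR−mL=35/34 → turn +1·90°
n=1: pose=(-4,5,E); sL=200/41, sR=8; mL=4, mR=100/41; mL+mR=264/41 → advance +1; mR−mL=-64/41 → turn -1·90°
n=2: pose=(-3,5,S); sL=100/13, sR=4; mL=2, mR=50/13; mL+mR=76/13 → advance +1; mR−mL=24/13 → turn +1·90°
n=3: pose=(-3,4,E); sL=8, sR=200/13; mL=100/13, mR=4; mL+mR=152/13 → advance +1; mR−mL=-48/13 → turn -1·90°
n=4: pose=(-2,4,S); sL=25/2, sR=50/9; mL=25/9, mR=25/4; mL+mR=325/36 → advance +1; mR−mL=125/36 → turn +1·90°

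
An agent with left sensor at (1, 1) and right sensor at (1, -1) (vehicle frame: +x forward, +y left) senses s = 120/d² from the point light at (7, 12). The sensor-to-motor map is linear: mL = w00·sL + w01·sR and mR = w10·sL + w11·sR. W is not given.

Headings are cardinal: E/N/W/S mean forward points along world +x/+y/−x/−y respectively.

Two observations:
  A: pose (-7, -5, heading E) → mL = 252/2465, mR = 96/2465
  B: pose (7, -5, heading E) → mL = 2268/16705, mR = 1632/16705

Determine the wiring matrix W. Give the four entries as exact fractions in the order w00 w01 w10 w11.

obs A: pose=(-7,-5,E) → sL=24/85, sR=120/493, mL=252/2465, mR=96/2465
obs B: pose=(7,-5,E) → sL=120/257, sR=24/65, mL=2268/16705, mR=1632/16705
sensor matrix S = [[24/85, 120/493], [120/257, 24/65]]; det S = -387072/41177825
solve [mL_A; mL_B] = S·[w00; w01] and [mR_A; mR_B] = S·[w10; w11]:
  w00 = -1/2, w01 = 1, w10 = 1, w11 = -1

-1/2 1 1 -1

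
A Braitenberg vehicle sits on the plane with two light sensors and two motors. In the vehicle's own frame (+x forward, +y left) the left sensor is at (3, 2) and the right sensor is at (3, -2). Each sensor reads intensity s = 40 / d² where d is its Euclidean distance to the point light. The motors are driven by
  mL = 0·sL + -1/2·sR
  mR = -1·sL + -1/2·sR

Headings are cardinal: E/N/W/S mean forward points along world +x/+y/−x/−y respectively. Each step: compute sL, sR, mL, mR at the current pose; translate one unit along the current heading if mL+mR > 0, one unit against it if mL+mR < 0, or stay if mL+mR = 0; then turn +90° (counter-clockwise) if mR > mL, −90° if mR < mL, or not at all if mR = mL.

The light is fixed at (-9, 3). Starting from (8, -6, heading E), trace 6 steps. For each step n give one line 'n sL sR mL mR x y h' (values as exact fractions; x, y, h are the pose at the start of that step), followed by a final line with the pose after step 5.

0 40/449 40/521 -20/521 -29820/233929 8 -6 E
1 10/117 2/17 -1/17 -287/1989 7 -6 S
2 40/269 8/41 -4/41 -2716/11029 7 -5 W
3 4/25 20/193 -10/193 -1022/4825 8 -5 N
4 40/449 40/521 -20/521 -29820/233929 8 -6 E
5 10/117 2/17 -1/17 -287/1989 7 -6 S
final 7 -5 W

n=0: pose=(8,-6,E); sL=40/449, sR=40/521; mL=-20/521, mR=-29820/233929; mL+mR=-38800/233929 → advance -1; mR−mL=-40/449 → turn -1·90°
n=1: pose=(7,-6,S); sL=10/117, sR=2/17; mL=-1/17, mR=-287/1989; mL+mR=-404/1989 → advance -1; mR−mL=-10/117 → turn -1·90°
n=2: pose=(7,-5,W); sL=40/269, sR=8/41; mL=-4/41, mR=-2716/11029; mL+mR=-3792/11029 → advance -1; mR−mL=-40/269 → turn -1·90°
n=3: pose=(8,-5,N); sL=4/25, sR=20/193; mL=-10/193, mR=-1022/4825; mL+mR=-1272/4825 → advance -1; mR−mL=-4/25 → turn -1·90°
n=4: pose=(8,-6,E); sL=40/449, sR=40/521; mL=-20/521, mR=-29820/233929; mL+mR=-38800/233929 → advance -1; mR−mL=-40/449 → turn -1·90°
n=5: pose=(7,-6,S); sL=10/117, sR=2/17; mL=-1/17, mR=-287/1989; mL+mR=-404/1989 → advance -1; mR−mL=-10/117 → turn -1·90°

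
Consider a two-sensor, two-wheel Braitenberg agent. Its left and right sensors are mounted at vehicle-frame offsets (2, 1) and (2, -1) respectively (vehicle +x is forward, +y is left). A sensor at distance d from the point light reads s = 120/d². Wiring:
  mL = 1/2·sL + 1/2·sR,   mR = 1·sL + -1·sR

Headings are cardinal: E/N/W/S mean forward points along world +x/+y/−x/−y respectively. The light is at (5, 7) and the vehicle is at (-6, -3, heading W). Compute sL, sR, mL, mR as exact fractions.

12/29 12/25 324/725 -48/725

left sensor world pos  = (-8, -4); dL² = 290
right sensor world pos = (-8, -2); dR² = 250
sL = 120/290 = 12/29
sR = 120/250 = 12/25
mL = 1/2·sL + 1/2·sR = 324/725
mR = 1·sL + -1·sR = -48/725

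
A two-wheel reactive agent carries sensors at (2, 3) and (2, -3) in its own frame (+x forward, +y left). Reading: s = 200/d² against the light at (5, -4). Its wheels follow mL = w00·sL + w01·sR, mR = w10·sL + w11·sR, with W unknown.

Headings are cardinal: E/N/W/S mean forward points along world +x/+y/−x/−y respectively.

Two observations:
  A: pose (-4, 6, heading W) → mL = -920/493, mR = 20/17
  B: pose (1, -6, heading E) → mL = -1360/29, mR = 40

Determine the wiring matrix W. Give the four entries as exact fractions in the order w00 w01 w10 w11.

obs A: pose=(-4,6,W) → sL=20/17, sR=20/29, mL=-920/493, mR=20/17
obs B: pose=(1,-6,E) → sL=40, sR=200/29, mL=-1360/29, mR=40
sensor matrix S = [[20/17, 20/29], [40, 200/29]]; det S = -9600/493
solve [mL_A; mL_B] = S·[w00; w01] and [mR_A; mR_B] = S·[w10; w11]:
  w00 = -1, w01 = -1, w10 = 1, w11 = 0

-1 -1 1 0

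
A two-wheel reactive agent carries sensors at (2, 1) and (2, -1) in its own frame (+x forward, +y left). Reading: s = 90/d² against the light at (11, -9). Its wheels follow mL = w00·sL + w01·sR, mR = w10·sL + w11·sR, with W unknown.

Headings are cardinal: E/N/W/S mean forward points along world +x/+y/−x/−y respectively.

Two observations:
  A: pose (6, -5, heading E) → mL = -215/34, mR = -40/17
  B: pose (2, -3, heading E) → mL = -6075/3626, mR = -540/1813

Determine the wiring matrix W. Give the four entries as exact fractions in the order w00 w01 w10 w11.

-1/2 -1 1 -1

obs A: pose=(6,-5,E) → sL=45/17, sR=5, mL=-215/34, mR=-40/17
obs B: pose=(2,-3,E) → sL=45/49, sR=45/37, mL=-6075/3626, mR=-540/1813
sensor matrix S = [[45/17, 5], [45/49, 45/37]]; det S = -42300/30821
solve [mL_A; mL_B] = S·[w00; w01] and [mR_A; mR_B] = S·[w10; w11]:
  w00 = -1/2, w01 = -1, w10 = 1, w11 = -1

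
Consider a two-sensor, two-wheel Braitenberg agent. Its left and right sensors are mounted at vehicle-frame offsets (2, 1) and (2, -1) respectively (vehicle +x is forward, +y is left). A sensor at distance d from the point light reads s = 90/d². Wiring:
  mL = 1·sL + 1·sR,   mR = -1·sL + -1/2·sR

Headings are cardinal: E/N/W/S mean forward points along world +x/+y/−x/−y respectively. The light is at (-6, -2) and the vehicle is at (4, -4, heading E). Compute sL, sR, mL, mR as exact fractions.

left sensor world pos  = (6, -3); dL² = 145
right sensor world pos = (6, -5); dR² = 153
sL = 90/145 = 18/29
sR = 90/153 = 10/17
mL = 1·sL + 1·sR = 596/493
mR = -1·sL + -1/2·sR = -451/493

18/29 10/17 596/493 -451/493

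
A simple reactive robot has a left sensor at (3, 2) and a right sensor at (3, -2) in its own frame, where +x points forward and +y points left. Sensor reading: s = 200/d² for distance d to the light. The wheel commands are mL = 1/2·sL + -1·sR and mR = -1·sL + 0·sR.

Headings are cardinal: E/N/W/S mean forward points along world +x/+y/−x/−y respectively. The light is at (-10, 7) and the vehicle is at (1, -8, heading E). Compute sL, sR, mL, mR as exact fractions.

40/73 40/97 -980/7081 -40/73

left sensor world pos  = (4, -6); dL² = 365
right sensor world pos = (4, -10); dR² = 485
sL = 200/365 = 40/73
sR = 200/485 = 40/97
mL = 1/2·sL + -1·sR = -980/7081
mR = -1·sL + 0·sR = -40/73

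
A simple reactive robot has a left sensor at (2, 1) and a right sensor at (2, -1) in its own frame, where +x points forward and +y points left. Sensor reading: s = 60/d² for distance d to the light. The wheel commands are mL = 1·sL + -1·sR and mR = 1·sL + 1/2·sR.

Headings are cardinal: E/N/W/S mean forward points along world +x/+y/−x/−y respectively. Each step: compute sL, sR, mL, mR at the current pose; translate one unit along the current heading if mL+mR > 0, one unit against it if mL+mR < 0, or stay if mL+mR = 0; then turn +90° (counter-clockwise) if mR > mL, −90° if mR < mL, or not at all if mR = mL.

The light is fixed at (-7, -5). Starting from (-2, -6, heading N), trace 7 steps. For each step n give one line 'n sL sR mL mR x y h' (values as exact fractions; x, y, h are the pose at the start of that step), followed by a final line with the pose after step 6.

n=0: pose=(-2,-6,N); sL=60/17, sR=60/37; mL=1200/629, mR=2730/629; mL+mR=3930/629 → advance +1; mR−mL=90/37 → turn +1·90°
n=1: pose=(-2,-5,W); sL=6, sR=6; mL=0, mR=9; mL+mR=9 → advance +1; mR−mL=9 → turn +1·90°
n=2: pose=(-3,-5,S); sL=60/29, sR=60/13; mL=-960/377, mR=1650/377; mL+mR=690/377 → advance +1; mR−mL=90/13 → turn +1·90°
n=3: pose=(-3,-6,E); sL=5/3, sR=3/2; mL=1/6, mR=29/12; mL+mR=31/12 → advance +1; mR−mL=9/4 → turn +1·90°
n=4: pose=(-2,-6,N); sL=60/17, sR=60/37; mL=1200/629, mR=2730/629; mL+mR=3930/629 → advance +1; mR−mL=90/37 → turn +1·90°
n=5: pose=(-2,-5,W); sL=6, sR=6; mL=0, mR=9; mL+mR=9 → advance +1; mR−mL=9 → turn +1·90°
n=6: pose=(-3,-5,S); sL=60/29, sR=60/13; mL=-960/377, mR=1650/377; mL+mR=690/377 → advance +1; mR−mL=90/13 → turn +1·90°

0 60/17 60/37 1200/629 2730/629 -2 -6 N
1 6 6 0 9 -2 -5 W
2 60/29 60/13 -960/377 1650/377 -3 -5 S
3 5/3 3/2 1/6 29/12 -3 -6 E
4 60/17 60/37 1200/629 2730/629 -2 -6 N
5 6 6 0 9 -2 -5 W
6 60/29 60/13 -960/377 1650/377 -3 -5 S
final -3 -6 E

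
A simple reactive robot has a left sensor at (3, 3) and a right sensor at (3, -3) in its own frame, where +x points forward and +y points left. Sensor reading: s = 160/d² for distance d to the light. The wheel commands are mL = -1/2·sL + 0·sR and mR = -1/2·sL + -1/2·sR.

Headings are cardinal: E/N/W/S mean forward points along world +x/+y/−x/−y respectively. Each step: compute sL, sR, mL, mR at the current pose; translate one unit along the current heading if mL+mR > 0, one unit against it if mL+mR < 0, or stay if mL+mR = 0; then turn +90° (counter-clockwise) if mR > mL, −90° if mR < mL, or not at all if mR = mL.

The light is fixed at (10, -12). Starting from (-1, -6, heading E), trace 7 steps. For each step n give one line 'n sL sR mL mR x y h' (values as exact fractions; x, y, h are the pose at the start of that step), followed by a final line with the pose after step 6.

0 32/29 160/73 -16/29 -3488/2117 -1 -6 E
1 16/9 80/117 -8/9 -16/13 -2 -6 S
2 160/241 32/65 -80/241 -9056/15665 -2 -5 W
3 20/37 40/41 -10/37 -1150/1517 -1 -5 N
4 32/29 160/73 -16/29 -3488/2117 -1 -6 E
5 16/9 80/117 -8/9 -16/13 -2 -6 S
6 160/241 32/65 -80/241 -9056/15665 -2 -5 W
final -1 -5 N

n=0: pose=(-1,-6,E); sL=32/29, sR=160/73; mL=-16/29, mR=-3488/2117; mL+mR=-4656/2117 → advance -1; mR−mL=-80/73 → turn -1·90°
n=1: pose=(-2,-6,S); sL=16/9, sR=80/117; mL=-8/9, mR=-16/13; mL+mR=-248/117 → advance -1; mR−mL=-40/117 → turn -1·90°
n=2: pose=(-2,-5,W); sL=160/241, sR=32/65; mL=-80/241, mR=-9056/15665; mL+mR=-14256/15665 → advance -1; mR−mL=-16/65 → turn -1·90°
n=3: pose=(-1,-5,N); sL=20/37, sR=40/41; mL=-10/37, mR=-1150/1517; mL+mR=-1560/1517 → advance -1; mR−mL=-20/41 → turn -1·90°
n=4: pose=(-1,-6,E); sL=32/29, sR=160/73; mL=-16/29, mR=-3488/2117; mL+mR=-4656/2117 → advance -1; mR−mL=-80/73 → turn -1·90°
n=5: pose=(-2,-6,S); sL=16/9, sR=80/117; mL=-8/9, mR=-16/13; mL+mR=-248/117 → advance -1; mR−mL=-40/117 → turn -1·90°
n=6: pose=(-2,-5,W); sL=160/241, sR=32/65; mL=-80/241, mR=-9056/15665; mL+mR=-14256/15665 → advance -1; mR−mL=-16/65 → turn -1·90°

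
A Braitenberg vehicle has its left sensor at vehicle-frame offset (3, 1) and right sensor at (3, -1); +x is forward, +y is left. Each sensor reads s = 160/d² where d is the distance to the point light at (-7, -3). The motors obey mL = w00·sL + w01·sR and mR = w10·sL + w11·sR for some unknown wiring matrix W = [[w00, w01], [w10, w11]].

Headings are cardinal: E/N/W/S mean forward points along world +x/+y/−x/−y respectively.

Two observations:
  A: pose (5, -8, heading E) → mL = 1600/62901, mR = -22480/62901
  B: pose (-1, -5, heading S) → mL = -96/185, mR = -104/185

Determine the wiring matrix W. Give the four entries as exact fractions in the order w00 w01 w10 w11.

obs A: pose=(5,-8,E) → sL=160/241, sR=160/261, mL=1600/62901, mR=-22480/62901
obs B: pose=(-1,-5,S) → sL=80/37, sR=16/5, mL=-96/185, mR=-104/185
sensor matrix S = [[160/241, 160/261], [80/37, 16/5]]; det S = 1859584/2327337
solve [mL_A; mL_B] = S·[w00; w01] and [mR_A; mR_B] = S·[w10; w11]:
  w00 = 1/2, w01 = -1/2, w10 = -1, w11 = 1/2

1/2 -1/2 -1 1/2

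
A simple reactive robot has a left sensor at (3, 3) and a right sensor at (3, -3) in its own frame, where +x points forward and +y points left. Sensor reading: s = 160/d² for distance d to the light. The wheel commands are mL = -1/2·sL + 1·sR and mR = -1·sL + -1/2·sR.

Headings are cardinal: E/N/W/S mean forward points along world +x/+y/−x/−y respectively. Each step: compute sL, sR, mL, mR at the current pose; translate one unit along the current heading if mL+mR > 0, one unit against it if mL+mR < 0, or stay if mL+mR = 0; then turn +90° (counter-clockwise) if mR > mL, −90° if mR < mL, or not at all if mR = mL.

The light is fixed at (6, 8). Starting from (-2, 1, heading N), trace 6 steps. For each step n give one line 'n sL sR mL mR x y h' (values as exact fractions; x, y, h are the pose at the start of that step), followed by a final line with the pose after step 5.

0 160/137 160/41 18640/5617 -17520/5617 -2 1 N
1 80/17 80/53 -760/901 -4920/901 -2 2 E
2 160/117 32/45 16/585 -112/65 -3 2 S
3 10/13 40/37 335/481 -630/481 -3 3 W
4 32/25 160/29 3536/725 -2928/725 -2 3 N
5 80/13 80/37 -440/481 -3480/481 -2 4 E
final -3 4 S

n=0: pose=(-2,1,N); sL=160/137, sR=160/41; mL=18640/5617, mR=-17520/5617; mL+mR=1120/5617 → advance +1; mR−mL=-36160/5617 → turn -1·90°
n=1: pose=(-2,2,E); sL=80/17, sR=80/53; mL=-760/901, mR=-4920/901; mL+mR=-5680/901 → advance -1; mR−mL=-4160/901 → turn -1·90°
n=2: pose=(-3,2,S); sL=160/117, sR=32/45; mL=16/585, mR=-112/65; mL+mR=-992/585 → advance -1; mR−mL=-1024/585 → turn -1·90°
n=3: pose=(-3,3,W); sL=10/13, sR=40/37; mL=335/481, mR=-630/481; mL+mR=-295/481 → advance -1; mR−mL=-965/481 → turn -1·90°
n=4: pose=(-2,3,N); sL=32/25, sR=160/29; mL=3536/725, mR=-2928/725; mL+mR=608/725 → advance +1; mR−mL=-6464/725 → turn -1·90°
n=5: pose=(-2,4,E); sL=80/13, sR=80/37; mL=-440/481, mR=-3480/481; mL+mR=-3920/481 → advance -1; mR−mL=-3040/481 → turn -1·90°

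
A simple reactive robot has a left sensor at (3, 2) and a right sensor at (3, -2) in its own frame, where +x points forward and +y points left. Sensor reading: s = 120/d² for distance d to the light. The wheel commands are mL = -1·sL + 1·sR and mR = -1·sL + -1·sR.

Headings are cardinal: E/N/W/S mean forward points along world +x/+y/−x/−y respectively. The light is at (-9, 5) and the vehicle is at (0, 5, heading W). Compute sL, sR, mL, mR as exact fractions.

left sensor world pos  = (-3, 3); dL² = 40
right sensor world pos = (-3, 7); dR² = 40
sL = 120/40 = 3
sR = 120/40 = 3
mL = -1·sL + 1·sR = 0
mR = -1·sL + -1·sR = -6

3 3 0 -6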